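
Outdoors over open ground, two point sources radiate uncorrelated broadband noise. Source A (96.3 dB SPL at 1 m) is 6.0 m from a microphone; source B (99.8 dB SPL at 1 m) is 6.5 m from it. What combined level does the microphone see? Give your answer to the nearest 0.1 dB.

At the listener: L_A = 96.3 − 20·log₁₀(6.0) = 80.74 dB; L_B = 99.8 − 20·log₁₀(6.5) = 83.54 dB.
Combined: 10·log₁₀(10^(80.74/10)+10^(83.54/10)) = 85.4 dB SPL.

85.4 dB SPL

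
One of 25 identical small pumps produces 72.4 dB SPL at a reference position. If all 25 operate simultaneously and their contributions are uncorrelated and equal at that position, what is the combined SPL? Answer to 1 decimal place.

25 equal incoherent sources raise the level by 10·log₁₀(25) = 13.98 dB.
L_total = 72.4 + 13.98 = 86.4 dB SPL.

86.4 dB SPL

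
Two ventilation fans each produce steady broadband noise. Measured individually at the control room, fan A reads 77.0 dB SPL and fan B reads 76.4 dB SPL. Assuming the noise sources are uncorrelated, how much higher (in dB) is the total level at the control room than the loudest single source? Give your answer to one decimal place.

Uncorrelated sources add in intensity (power), not in dB.
L_total = 10·log₁₀(10^(77.0/10) + 10^(76.4/10)) = 79.72 dB SPL.
Excess over the loudest (77.0 dB): 79.72 − 77.0 = 2.7 dB.

2.7 dB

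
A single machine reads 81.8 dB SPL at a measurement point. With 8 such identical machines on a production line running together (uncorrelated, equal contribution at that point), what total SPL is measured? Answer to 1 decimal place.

90.8 dB SPL

8 equal incoherent sources raise the level by 10·log₁₀(8) = 9.03 dB.
L_total = 81.8 + 9.03 = 90.8 dB SPL.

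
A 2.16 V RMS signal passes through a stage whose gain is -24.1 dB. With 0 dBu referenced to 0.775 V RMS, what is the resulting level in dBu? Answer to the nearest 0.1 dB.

Input level: 20·log₁₀(2.16/0.775) = 8.90 dBu.
Output: 8.90 − 24.1 = -15.2 dBu.

-15.2 dBu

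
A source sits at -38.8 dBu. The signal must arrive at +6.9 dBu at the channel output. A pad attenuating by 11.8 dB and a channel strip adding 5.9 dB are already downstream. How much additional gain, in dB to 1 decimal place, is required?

The required make-up gain is the shortfall in the dB sum.
G = +6.9 − (-38.8) + 11.8 − 5.9 = 51.6 dB.

51.6 dB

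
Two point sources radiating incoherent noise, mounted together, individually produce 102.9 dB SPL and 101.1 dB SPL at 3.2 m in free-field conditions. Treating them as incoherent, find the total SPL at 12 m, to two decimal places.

93.62 dB SPL

Combined at 3.2 m: 10·log₁₀(10^(102.9/10)+10^(101.1/10)) = 105.103 dB SPL.
Then apply −20·log₁₀(12/3.2) = -11.481 dB → 93.62 dB SPL.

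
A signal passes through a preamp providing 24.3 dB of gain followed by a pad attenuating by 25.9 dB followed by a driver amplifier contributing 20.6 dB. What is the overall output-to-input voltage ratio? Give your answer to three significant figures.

Net gain = 24.3 + (−25.9) + 20.6 = 19.0 dB.
Voltage ratio = 10^(19.0/20) = 8.91.

8.91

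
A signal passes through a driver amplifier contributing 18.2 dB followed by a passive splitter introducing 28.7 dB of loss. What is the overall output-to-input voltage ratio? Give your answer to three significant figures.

0.299

Net gain = 18.2 + (−28.7) = -10.5 dB.
Voltage ratio = 10^(-10.5/20) = 0.299.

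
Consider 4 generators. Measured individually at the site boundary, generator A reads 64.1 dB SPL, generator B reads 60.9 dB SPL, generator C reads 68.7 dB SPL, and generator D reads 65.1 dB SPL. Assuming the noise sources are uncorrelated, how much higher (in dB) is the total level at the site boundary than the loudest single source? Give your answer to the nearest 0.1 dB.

Incoherent sources sum as intensities:
L_total = 10·log₁₀(10^(64.1/10) + 10^(60.9/10) + 10^(68.7/10) + 10^(65.1/10)) = 71.60 dB SPL.
Excess over the loudest (68.7 dB): 71.60 − 68.7 = 2.9 dB.

2.9 dB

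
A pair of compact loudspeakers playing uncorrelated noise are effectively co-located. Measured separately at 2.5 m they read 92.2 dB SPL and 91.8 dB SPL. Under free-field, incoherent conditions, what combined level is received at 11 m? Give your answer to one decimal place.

82.1 dB SPL

Combined at 2.5 m: 10·log₁₀(10^(92.2/10)+10^(91.8/10)) = 95.01 dB SPL.
Then apply −20·log₁₀(11/2.5) = -12.87 dB → 82.1 dB SPL.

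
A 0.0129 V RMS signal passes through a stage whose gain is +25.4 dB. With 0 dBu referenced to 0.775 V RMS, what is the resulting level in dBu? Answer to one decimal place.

Input level: 20·log₁₀(0.0129/0.775) = -35.57 dBu.
Output: -35.57 + 25.4 = -10.2 dBu.

-10.2 dBu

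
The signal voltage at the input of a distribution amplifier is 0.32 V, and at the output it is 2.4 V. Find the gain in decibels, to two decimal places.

Voltage ratio → dB uses the 20·log₁₀ form:
20·log₁₀(2.4/0.32) = 20·log₁₀(7.500) = 17.50 dB.

17.50 dB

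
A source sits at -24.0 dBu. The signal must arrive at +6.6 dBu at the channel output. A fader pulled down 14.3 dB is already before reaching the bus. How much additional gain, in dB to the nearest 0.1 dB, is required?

44.9 dB

The required make-up gain is the shortfall in the dB sum.
G = +6.6 − (-24.0) + 14.3 = 44.9 dB.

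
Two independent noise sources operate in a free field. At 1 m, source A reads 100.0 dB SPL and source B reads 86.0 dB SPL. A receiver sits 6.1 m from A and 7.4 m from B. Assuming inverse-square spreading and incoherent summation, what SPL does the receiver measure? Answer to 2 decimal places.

84.41 dB SPL

At the listener: L_A = 100.0 − 20·log₁₀(6.1) = 84.293 dB; L_B = 86.0 − 20·log₁₀(7.4) = 68.615 dB.
Combined: 10·log₁₀(10^(84.293/10)+10^(68.615/10)) = 84.41 dB SPL.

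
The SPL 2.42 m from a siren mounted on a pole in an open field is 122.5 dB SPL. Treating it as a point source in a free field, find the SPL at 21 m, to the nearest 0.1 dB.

103.7 dB SPL

Inverse-square spreading gives ΔL = −20·log₁₀(d₂/d₁).
ΔL = −20·log₁₀(21/2.42) = -18.77 dB, so L₂ = 122.5 + (-18.77) = 103.7 dB SPL.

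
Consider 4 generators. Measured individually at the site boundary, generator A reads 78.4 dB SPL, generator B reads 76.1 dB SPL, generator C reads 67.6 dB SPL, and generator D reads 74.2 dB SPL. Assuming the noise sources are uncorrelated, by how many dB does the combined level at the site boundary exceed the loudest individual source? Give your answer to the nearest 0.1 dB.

Add the sources as powers (linear), then convert back to dB:
L_total = 10·log₁₀(10^(78.4/10) + 10^(76.1/10) + 10^(67.6/10) + 10^(74.2/10)) = 81.52 dB SPL.
Excess over the loudest (78.4 dB): 81.52 − 78.4 = 3.1 dB.

3.1 dB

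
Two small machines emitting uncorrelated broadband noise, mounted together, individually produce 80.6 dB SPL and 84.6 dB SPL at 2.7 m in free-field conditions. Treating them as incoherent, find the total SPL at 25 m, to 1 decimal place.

Combined at 2.7 m: 10·log₁₀(10^(80.6/10)+10^(84.6/10)) = 86.06 dB SPL.
Then apply −20·log₁₀(25/2.7) = -19.33 dB → 66.7 dB SPL.

66.7 dB SPL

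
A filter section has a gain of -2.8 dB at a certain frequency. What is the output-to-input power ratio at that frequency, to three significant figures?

0.525

Power ratio = 10^(dB/10).
10^(-2.8/10) = 10^(-0.2800) = 0.525.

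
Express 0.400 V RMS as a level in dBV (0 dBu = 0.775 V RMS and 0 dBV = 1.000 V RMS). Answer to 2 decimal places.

-7.96 dBV

dBV = 20·log₁₀(V / 1.000 V).
20·log₁₀(0.400/1.000) = -7.96 dBV.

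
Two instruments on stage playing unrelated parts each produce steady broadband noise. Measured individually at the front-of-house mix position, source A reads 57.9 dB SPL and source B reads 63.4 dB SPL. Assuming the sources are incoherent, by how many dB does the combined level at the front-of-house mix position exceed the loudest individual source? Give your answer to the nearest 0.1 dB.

1.1 dB

Add the sources as powers (linear), then convert back to dB:
L_total = 10·log₁₀(10^(57.9/10) + 10^(63.4/10)) = 64.48 dB SPL.
Excess over the loudest (63.4 dB): 64.48 − 63.4 = 1.1 dB.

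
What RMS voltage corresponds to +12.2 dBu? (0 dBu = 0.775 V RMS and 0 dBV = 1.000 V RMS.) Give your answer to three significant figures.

3.16 V

V = 0.775 V × 10^(+12.2/20).
= 0.775 × 4.074 = 3.16 V.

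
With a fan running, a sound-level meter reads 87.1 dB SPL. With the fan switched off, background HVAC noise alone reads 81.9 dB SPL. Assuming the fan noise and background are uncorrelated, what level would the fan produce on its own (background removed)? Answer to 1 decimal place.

Subtract intensities: L_src = 10·log₁₀(10^(L_total/10) − 10^(L_bg/10)).
L_src = 10·log₁₀(10^(87.1/10) − 10^(81.9/10)) = 10·log₁₀(358000000) = 85.5 dB SPL.

85.5 dB SPL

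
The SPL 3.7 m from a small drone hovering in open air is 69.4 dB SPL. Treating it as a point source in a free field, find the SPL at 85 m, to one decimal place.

Inverse-square spreading gives ΔL = −20·log₁₀(d₂/d₁).
ΔL = −20·log₁₀(85/3.7) = -27.22 dB, so L₂ = 69.4 + (-27.22) = 42.2 dB SPL.

42.2 dB SPL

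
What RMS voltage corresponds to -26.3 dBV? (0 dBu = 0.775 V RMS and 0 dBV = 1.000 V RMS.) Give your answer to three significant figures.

V = 1.000 V × 10^(-26.3/20).
= 1.000 × 0.04842 = 0.0484 V.

0.0484 V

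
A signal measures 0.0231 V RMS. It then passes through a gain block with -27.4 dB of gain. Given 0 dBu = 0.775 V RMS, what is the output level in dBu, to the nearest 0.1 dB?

-57.9 dBu

Input level: 20·log₁₀(0.0231/0.775) = -30.51 dBu.
Output: -30.51 − 27.4 = -57.9 dBu.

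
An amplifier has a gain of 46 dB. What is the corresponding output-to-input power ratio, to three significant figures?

Power ratio = 10^(dB/10).
10^(46/10) = 10^(4.600) = 39800.

39800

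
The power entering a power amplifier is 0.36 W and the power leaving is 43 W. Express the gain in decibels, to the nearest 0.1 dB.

Power is a power quantity, so gain = 10·log₁₀(P_out/P_in).
10·log₁₀(43/0.36) = 10·log₁₀(119.4) = 20.8 dB.

20.8 dB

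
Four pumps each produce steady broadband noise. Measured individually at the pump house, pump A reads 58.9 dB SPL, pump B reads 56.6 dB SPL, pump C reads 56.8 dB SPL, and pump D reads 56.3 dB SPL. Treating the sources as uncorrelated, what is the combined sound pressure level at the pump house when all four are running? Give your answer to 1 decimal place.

63.3 dB SPL

Uncorrelated sources add in intensity (power), not in dB.
L_total = 10·log₁₀(10^(58.9/10) + 10^(56.6/10) + 10^(56.8/10) + 10^(56.3/10)) = 10·log₁₀(2139000) = 63.3 dB SPL.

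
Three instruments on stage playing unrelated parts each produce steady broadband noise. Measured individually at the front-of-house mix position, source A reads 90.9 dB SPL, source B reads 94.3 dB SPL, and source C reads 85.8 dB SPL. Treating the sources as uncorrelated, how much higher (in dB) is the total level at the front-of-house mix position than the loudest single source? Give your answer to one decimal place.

2.0 dB

Uncorrelated sources add in intensity (power), not in dB.
L_total = 10·log₁₀(10^(90.9/10) + 10^(94.3/10) + 10^(85.8/10)) = 96.34 dB SPL.
Excess over the loudest (94.3 dB): 96.34 − 94.3 = 2.0 dB.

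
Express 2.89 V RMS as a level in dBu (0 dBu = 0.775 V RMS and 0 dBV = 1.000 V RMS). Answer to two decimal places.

dBu = 20·log₁₀(V / 0.775 V).
20·log₁₀(2.89/0.775) = +11.43 dBu.

+11.43 dBu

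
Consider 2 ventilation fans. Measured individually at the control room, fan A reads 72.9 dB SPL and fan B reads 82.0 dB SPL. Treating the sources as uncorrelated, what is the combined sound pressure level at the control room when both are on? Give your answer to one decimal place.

82.5 dB SPL

Add the sources as powers (linear), then convert back to dB:
L_total = 10·log₁₀(10^(72.9/10) + 10^(82.0/10)) = 10·log₁₀(178000000) = 82.5 dB SPL.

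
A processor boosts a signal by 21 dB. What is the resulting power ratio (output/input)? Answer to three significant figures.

Power ratio = 10^(dB/10).
10^(21/10) = 10^(2.100) = 126.

126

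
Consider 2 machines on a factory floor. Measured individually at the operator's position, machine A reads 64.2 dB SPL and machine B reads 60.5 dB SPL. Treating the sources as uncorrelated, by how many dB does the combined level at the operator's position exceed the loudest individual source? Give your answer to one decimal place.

Add the sources as powers (linear), then convert back to dB:
L_total = 10·log₁₀(10^(64.2/10) + 10^(60.5/10)) = 65.74 dB SPL.
Excess over the loudest (64.2 dB): 65.74 − 64.2 = 1.5 dB.

1.5 dB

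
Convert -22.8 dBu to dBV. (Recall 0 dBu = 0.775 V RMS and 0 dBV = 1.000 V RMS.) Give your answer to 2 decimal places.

The offset between the scales is 20·log₁₀(0.775/1.000) = −2.214 dB.
So dBV = -22.8 − 2.214 = -25.01 dBV.

-25.01 dBV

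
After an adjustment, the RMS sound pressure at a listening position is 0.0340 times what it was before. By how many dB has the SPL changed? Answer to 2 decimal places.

-29.37 dB

Sound pressure is an amplitude quantity: ΔL = 20·log₁₀(p₂/p₁).
20·log₁₀(0.0340) = -29.37 dB.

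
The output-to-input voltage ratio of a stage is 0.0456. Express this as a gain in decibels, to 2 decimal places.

-26.82 dB

For a voltage ratio, dB = 20·log₁₀(V₂/V₁).
20·log₁₀(0.0456) = -26.82 dB.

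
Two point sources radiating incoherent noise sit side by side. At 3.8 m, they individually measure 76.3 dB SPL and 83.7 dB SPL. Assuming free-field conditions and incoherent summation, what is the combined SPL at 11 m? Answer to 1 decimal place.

75.2 dB SPL

Combined at 3.8 m: 10·log₁₀(10^(76.3/10)+10^(83.7/10)) = 84.43 dB SPL.
Then apply −20·log₁₀(11/3.8) = -9.23 dB → 75.2 dB SPL.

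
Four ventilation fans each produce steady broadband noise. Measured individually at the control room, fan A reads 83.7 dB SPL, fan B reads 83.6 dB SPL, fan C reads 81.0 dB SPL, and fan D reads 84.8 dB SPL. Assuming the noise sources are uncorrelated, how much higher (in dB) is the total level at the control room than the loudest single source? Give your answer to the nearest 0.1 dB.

4.7 dB

Add the sources as powers (linear), then convert back to dB:
L_total = 10·log₁₀(10^(83.7/10) + 10^(83.6/10) + 10^(81.0/10) + 10^(84.8/10)) = 89.50 dB SPL.
Excess over the loudest (84.8 dB): 89.50 − 84.8 = 4.7 dB.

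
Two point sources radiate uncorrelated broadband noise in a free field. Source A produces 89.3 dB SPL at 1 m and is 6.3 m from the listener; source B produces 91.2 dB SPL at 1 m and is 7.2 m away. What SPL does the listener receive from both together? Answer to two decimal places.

76.71 dB SPL

At the listener: L_A = 89.3 − 20·log₁₀(6.3) = 73.313 dB; L_B = 91.2 − 20·log₁₀(7.2) = 74.053 dB.
Combined: 10·log₁₀(10^(73.313/10)+10^(74.053/10)) = 76.71 dB SPL.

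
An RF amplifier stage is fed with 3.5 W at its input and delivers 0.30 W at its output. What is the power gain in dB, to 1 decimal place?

Power ratio → dB uses the 10·log₁₀ form:
10·log₁₀(0.30/3.5) = 10·log₁₀(0.08571) = -10.7 dB.

-10.7 dB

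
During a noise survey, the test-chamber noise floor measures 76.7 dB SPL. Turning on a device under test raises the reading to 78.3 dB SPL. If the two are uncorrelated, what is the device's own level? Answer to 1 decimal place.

Remove the background by subtracting linear intensities:
L_src = 10·log₁₀(10^(78.3/10) − 10^(76.7/10)) = 10·log₁₀(20830000) = 73.2 dB SPL.

73.2 dB SPL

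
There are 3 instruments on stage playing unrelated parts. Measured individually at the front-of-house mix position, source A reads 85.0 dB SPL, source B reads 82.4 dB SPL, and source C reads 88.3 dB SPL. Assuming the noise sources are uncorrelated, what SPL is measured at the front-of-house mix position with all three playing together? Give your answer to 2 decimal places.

90.67 dB SPL

Uncorrelated sources add in intensity (power), not in dB.
L_total = 10·log₁₀(10^(85.0/10) + 10^(82.4/10) + 10^(88.3/10)) = 10·log₁₀(1166000000) = 90.67 dB SPL.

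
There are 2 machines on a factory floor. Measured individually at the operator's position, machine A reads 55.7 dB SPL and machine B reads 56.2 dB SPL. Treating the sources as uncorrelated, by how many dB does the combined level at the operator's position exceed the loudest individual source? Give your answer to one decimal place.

2.8 dB

Incoherent sources sum as intensities:
L_total = 10·log₁₀(10^(55.7/10) + 10^(56.2/10)) = 58.97 dB SPL.
Excess over the loudest (56.2 dB): 58.97 − 56.2 = 2.8 dB.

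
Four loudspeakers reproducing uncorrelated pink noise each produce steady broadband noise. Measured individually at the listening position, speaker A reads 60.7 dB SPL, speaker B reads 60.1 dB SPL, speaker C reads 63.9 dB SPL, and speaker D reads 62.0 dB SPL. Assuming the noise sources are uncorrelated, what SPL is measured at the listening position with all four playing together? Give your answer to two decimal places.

Add the sources as powers (linear), then convert back to dB:
L_total = 10·log₁₀(10^(60.7/10) + 10^(60.1/10) + 10^(63.9/10) + 10^(62.0/10)) = 10·log₁₀(6238000) = 67.95 dB SPL.

67.95 dB SPL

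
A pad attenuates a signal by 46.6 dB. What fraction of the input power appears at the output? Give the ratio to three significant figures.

Power ratio = 10^(dB/10).
10^(-46.6/10) = 10^(-4.660) = 0.0000219.

0.0000219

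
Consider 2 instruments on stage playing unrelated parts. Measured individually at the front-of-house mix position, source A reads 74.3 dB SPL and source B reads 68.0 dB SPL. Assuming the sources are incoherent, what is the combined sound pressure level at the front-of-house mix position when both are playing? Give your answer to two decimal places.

75.21 dB SPL

Add the sources as powers (linear), then convert back to dB:
L_total = 10·log₁₀(10^(74.3/10) + 10^(68.0/10)) = 10·log₁₀(33220000) = 75.21 dB SPL.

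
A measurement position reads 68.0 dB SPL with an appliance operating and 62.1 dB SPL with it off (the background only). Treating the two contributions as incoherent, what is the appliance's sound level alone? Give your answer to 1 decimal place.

66.7 dB SPL

Remove the background by subtracting linear intensities:
L_src = 10·log₁₀(10^(68.0/10) − 10^(62.1/10)) = 10·log₁₀(4688000) = 66.7 dB SPL.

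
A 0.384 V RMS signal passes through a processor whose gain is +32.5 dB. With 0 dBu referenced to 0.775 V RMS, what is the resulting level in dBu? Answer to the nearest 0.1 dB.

+26.4 dBu

Input level: 20·log₁₀(0.384/0.775) = -6.10 dBu.
Output: -6.10 + 32.5 = +26.4 dBu.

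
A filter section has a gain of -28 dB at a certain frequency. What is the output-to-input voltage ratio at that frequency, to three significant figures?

Voltage ratio = 10^(dB/20).
10^(-28/20) = 10^(-1.400) = 0.0398.

0.0398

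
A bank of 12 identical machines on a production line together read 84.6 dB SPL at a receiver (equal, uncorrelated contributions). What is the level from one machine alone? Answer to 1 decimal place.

12 equal incoherent sources add 10·log₁₀(12) = 10.79 dB over one source.
L_one = 84.6 − 10.79 = 73.8 dB SPL.

73.8 dB SPL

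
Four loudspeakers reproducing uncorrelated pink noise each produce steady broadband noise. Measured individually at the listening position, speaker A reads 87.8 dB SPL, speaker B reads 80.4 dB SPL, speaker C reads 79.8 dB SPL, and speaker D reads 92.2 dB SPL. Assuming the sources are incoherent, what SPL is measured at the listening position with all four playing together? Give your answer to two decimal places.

93.92 dB SPL

Incoherent sources sum as intensities:
L_total = 10·log₁₀(10^(87.8/10) + 10^(80.4/10) + 10^(79.8/10) + 10^(92.2/10)) = 10·log₁₀(2467000000) = 93.92 dB SPL.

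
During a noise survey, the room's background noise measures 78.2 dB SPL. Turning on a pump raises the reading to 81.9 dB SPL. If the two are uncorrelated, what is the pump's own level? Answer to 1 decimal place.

79.5 dB SPL

Subtract intensities: L_src = 10·log₁₀(10^(L_total/10) − 10^(L_bg/10)).
L_src = 10·log₁₀(10^(81.9/10) − 10^(78.2/10)) = 10·log₁₀(88810000) = 79.5 dB SPL.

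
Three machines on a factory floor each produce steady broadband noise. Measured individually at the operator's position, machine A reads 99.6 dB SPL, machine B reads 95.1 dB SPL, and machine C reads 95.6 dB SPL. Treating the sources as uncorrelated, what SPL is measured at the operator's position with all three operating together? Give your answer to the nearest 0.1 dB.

102.0 dB SPL

Uncorrelated sources add in intensity (power), not in dB.
L_total = 10·log₁₀(10^(99.6/10) + 10^(95.1/10) + 10^(95.6/10)) = 10·log₁₀(15987000000) = 102.0 dB SPL.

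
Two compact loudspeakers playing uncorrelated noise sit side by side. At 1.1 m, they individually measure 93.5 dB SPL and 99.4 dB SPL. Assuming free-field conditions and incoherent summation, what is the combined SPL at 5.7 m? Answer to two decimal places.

Combined at 1.1 m: 10·log₁₀(10^(93.5/10)+10^(99.4/10)) = 100.393 dB SPL.
Then apply −20·log₁₀(5.7/1.1) = -14.290 dB → 86.10 dB SPL.

86.10 dB SPL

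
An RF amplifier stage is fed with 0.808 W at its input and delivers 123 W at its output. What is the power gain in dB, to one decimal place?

Power ratio → dB uses the 10·log₁₀ form:
10·log₁₀(123/0.808) = 10·log₁₀(152.2) = 21.8 dB.

21.8 dB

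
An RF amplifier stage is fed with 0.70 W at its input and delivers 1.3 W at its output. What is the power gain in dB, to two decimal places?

Power ratio → dB uses the 10·log₁₀ form:
10·log₁₀(1.3/0.70) = 10·log₁₀(1.857) = 2.69 dB.

2.69 dB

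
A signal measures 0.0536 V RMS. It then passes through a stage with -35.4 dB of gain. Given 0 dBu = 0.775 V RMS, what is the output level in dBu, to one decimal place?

Input level: 20·log₁₀(0.0536/0.775) = -23.20 dBu.
Output: -23.20 − 35.4 = -58.6 dBu.

-58.6 dBu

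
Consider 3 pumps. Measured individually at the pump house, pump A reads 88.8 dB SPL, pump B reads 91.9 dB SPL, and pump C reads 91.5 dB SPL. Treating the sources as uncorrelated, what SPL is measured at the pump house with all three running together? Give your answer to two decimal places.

95.71 dB SPL

Incoherent sources sum as intensities:
L_total = 10·log₁₀(10^(88.8/10) + 10^(91.9/10) + 10^(91.5/10)) = 10·log₁₀(3720000000) = 95.71 dB SPL.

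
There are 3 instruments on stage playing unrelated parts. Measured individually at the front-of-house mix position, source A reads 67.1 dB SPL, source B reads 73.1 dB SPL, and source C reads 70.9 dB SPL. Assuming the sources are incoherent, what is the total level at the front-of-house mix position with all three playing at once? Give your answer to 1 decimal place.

75.8 dB SPL

Add the sources as powers (linear), then convert back to dB:
L_total = 10·log₁₀(10^(67.1/10) + 10^(73.1/10) + 10^(70.9/10)) = 10·log₁₀(37850000) = 75.8 dB SPL.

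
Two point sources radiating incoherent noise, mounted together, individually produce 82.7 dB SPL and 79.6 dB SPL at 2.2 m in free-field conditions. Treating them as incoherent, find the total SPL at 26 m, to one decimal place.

Combined at 2.2 m: 10·log₁₀(10^(82.7/10)+10^(79.6/10)) = 84.43 dB SPL.
Then apply −20·log₁₀(26/2.2) = -21.45 dB → 63.0 dB SPL.

63.0 dB SPL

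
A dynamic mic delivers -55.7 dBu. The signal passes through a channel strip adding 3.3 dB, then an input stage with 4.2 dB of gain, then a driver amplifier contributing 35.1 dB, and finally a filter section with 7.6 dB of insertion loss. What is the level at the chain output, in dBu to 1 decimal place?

Gain stages sum in dB:
-55.7 + 3.3 + 4.2 + 35.1 − 7.6 = -20.7 dBu.

-20.7 dBu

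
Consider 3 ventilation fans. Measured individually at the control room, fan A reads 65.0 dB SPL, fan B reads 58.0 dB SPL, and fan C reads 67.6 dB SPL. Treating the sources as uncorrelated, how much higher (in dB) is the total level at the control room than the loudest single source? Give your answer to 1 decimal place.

2.2 dB

Incoherent sources sum as intensities:
L_total = 10·log₁₀(10^(65.0/10) + 10^(58.0/10) + 10^(67.6/10)) = 69.80 dB SPL.
Excess over the loudest (67.6 dB): 69.80 − 67.6 = 2.2 dB.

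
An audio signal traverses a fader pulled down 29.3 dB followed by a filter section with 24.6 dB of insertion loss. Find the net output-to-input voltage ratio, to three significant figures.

Net gain = (−29.3) + (−24.6) = -53.9 dB.
Voltage ratio = 10^(-53.9/20) = 0.00202.

0.00202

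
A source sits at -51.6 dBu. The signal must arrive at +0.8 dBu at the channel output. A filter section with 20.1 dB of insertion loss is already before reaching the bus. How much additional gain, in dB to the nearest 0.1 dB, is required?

The required make-up gain is the shortfall in the dB sum.
G = +0.8 − (-51.6) + 20.1 = 72.5 dB.

72.5 dB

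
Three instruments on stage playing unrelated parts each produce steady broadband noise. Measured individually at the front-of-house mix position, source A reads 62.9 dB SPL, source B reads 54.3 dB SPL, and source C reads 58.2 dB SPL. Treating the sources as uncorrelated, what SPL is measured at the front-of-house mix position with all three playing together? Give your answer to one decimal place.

64.6 dB SPL

Uncorrelated sources add in intensity (power), not in dB.
L_total = 10·log₁₀(10^(62.9/10) + 10^(54.3/10) + 10^(58.2/10)) = 10·log₁₀(2880000) = 64.6 dB SPL.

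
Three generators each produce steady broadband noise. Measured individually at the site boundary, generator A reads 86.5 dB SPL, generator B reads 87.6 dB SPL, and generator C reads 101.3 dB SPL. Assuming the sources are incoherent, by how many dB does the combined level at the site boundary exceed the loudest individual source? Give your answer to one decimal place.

0.3 dB

Uncorrelated sources add in intensity (power), not in dB.
L_total = 10·log₁₀(10^(86.5/10) + 10^(87.6/10) + 10^(101.3/10)) = 101.62 dB SPL.
Excess over the loudest (101.3 dB): 101.62 − 101.3 = 0.3 dB.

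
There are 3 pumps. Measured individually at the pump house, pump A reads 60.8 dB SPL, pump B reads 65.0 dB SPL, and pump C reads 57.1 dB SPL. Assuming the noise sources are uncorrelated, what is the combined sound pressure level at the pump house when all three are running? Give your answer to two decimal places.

Add the sources as powers (linear), then convert back to dB:
L_total = 10·log₁₀(10^(60.8/10) + 10^(65.0/10) + 10^(57.1/10)) = 10·log₁₀(4877000) = 66.88 dB SPL.

66.88 dB SPL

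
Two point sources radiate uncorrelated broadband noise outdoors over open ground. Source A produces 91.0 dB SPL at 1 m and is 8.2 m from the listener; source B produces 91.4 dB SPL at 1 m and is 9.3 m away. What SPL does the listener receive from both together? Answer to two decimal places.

75.40 dB SPL

At the listener: L_A = 91.0 − 20·log₁₀(8.2) = 72.724 dB; L_B = 91.4 − 20·log₁₀(9.3) = 72.030 dB.
Combined: 10·log₁₀(10^(72.724/10)+10^(72.030/10)) = 75.40 dB SPL.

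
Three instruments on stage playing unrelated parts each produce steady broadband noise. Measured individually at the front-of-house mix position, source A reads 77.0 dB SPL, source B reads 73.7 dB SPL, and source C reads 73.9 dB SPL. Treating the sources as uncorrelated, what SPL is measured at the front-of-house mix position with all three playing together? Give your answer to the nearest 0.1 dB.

Uncorrelated sources add in intensity (power), not in dB.
L_total = 10·log₁₀(10^(77.0/10) + 10^(73.7/10) + 10^(73.9/10)) = 10·log₁₀(98110000) = 79.9 dB SPL.

79.9 dB SPL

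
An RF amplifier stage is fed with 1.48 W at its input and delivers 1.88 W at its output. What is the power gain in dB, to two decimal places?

1.04 dB

Power ratio → dB uses the 10·log₁₀ form:
10·log₁₀(1.88/1.48) = 10·log₁₀(1.270) = 1.04 dB.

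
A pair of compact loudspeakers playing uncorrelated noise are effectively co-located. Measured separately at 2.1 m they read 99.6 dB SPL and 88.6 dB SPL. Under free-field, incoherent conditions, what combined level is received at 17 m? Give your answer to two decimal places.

Combined at 2.1 m: 10·log₁₀(10^(99.6/10)+10^(88.6/10)) = 99.932 dB SPL.
Then apply −20·log₁₀(17/2.1) = -18.165 dB → 81.77 dB SPL.

81.77 dB SPL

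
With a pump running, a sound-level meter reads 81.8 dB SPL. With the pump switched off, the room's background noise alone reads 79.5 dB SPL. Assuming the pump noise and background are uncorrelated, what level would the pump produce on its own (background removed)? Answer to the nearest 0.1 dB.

77.9 dB SPL

Subtract intensities: L_src = 10·log₁₀(10^(L_total/10) − 10^(L_bg/10)).
L_src = 10·log₁₀(10^(81.8/10) − 10^(79.5/10)) = 10·log₁₀(62230000) = 77.9 dB SPL.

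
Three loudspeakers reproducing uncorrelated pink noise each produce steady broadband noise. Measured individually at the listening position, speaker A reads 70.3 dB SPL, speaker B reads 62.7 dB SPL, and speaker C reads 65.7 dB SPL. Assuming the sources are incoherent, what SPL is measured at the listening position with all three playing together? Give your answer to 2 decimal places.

72.12 dB SPL

Add the sources as powers (linear), then convert back to dB:
L_total = 10·log₁₀(10^(70.3/10) + 10^(62.7/10) + 10^(65.7/10)) = 10·log₁₀(16290000) = 72.12 dB SPL.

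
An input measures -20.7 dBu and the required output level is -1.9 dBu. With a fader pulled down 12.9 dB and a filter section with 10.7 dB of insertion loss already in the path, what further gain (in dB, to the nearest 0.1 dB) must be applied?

42.4 dB

The required make-up gain is the shortfall in the dB sum.
G = -1.9 − (-20.7) + 12.9 + 10.7 = 42.4 dB.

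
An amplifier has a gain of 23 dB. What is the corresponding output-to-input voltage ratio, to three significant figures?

Voltage ratio = 10^(dB/20).
10^(23/20) = 10^(1.150) = 14.1.

14.1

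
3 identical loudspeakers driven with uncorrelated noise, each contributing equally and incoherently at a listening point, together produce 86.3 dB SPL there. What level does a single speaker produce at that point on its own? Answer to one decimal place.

3 equal incoherent sources add 10·log₁₀(3) = 4.77 dB over one source.
L_one = 86.3 − 4.77 = 81.5 dB SPL.

81.5 dB SPL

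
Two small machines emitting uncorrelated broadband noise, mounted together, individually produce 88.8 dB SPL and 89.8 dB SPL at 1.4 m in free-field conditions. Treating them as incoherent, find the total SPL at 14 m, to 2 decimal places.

Combined at 1.4 m: 10·log₁₀(10^(88.8/10)+10^(89.8/10)) = 92.339 dB SPL.
Then apply −20·log₁₀(14/1.4) = -20.000 dB → 72.34 dB SPL.

72.34 dB SPL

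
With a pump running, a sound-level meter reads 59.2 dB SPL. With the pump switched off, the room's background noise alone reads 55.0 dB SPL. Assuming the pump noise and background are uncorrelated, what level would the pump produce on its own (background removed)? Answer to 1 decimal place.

Subtract intensities: L_src = 10·log₁₀(10^(L_total/10) − 10^(L_bg/10)).
L_src = 10·log₁₀(10^(59.2/10) − 10^(55.0/10)) = 10·log₁₀(515500) = 57.1 dB SPL.

57.1 dB SPL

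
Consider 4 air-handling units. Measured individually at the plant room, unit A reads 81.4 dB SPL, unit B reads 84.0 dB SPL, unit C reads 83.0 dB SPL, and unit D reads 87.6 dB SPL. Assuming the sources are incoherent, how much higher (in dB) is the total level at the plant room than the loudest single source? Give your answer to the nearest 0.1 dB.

Incoherent sources sum as intensities:
L_total = 10·log₁₀(10^(81.4/10) + 10^(84.0/10) + 10^(83.0/10) + 10^(87.6/10)) = 90.66 dB SPL.
Excess over the loudest (87.6 dB): 90.66 − 87.6 = 3.1 dB.

3.1 dB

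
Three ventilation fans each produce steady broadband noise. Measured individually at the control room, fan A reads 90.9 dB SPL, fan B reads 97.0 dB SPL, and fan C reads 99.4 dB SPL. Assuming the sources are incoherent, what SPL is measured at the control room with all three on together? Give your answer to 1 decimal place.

101.7 dB SPL

Add the sources as powers (linear), then convert back to dB:
L_total = 10·log₁₀(10^(90.9/10) + 10^(97.0/10) + 10^(99.4/10)) = 10·log₁₀(14952000000) = 101.7 dB SPL.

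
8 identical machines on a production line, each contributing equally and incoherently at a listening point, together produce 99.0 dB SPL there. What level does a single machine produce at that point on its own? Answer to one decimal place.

90.0 dB SPL

8 equal incoherent sources add 10·log₁₀(8) = 9.03 dB over one source.
L_one = 99.0 − 9.03 = 90.0 dB SPL.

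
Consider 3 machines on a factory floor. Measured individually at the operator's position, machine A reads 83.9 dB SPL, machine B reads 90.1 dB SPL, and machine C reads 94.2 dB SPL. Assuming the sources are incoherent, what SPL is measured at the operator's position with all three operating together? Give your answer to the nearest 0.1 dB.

Add the sources as powers (linear), then convert back to dB:
L_total = 10·log₁₀(10^(83.9/10) + 10^(90.1/10) + 10^(94.2/10)) = 10·log₁₀(3899000000) = 95.9 dB SPL.

95.9 dB SPL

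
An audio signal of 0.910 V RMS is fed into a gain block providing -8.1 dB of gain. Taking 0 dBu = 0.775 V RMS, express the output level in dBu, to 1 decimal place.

-6.7 dBu

Input level: 20·log₁₀(0.910/0.775) = 1.39 dBu.
Output: 1.39 − 8.1 = -6.7 dBu.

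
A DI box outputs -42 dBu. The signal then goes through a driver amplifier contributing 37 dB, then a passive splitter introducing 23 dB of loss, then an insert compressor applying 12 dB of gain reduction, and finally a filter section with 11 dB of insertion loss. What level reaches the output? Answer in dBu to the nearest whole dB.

In dB, series stages simply add:
-42 + 37 − 23 − 12 − 11 = -51 dBu.

-51 dBu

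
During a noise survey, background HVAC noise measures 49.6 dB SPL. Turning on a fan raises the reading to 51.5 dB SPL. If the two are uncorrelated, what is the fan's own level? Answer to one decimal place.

47.0 dB SPL

Remove the background by subtracting linear intensities:
L_src = 10·log₁₀(10^(51.5/10) − 10^(49.6/10)) = 10·log₁₀(50050) = 47.0 dB SPL.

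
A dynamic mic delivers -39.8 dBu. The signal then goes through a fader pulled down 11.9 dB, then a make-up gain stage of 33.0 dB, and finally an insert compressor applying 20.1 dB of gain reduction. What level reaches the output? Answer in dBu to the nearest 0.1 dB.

Cascaded gains and losses add directly in dB.
-39.8 − 11.9 + 33.0 − 20.1 = -38.8 dBu.

-38.8 dBu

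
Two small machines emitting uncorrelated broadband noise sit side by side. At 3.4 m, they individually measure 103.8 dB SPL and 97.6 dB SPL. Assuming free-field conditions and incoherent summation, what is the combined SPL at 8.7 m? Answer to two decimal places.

Combined at 3.4 m: 10·log₁₀(10^(103.8/10)+10^(97.6/10)) = 104.734 dB SPL.
Then apply −20·log₁₀(8.7/3.4) = -8.161 dB → 96.57 dB SPL.

96.57 dB SPL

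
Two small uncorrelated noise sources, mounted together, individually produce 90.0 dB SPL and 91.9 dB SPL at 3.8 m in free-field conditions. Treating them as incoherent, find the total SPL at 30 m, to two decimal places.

Combined at 3.8 m: 10·log₁₀(10^(90.0/10)+10^(91.9/10)) = 94.063 dB SPL.
Then apply −20·log₁₀(30/3.8) = -17.947 dB → 76.12 dB SPL.

76.12 dB SPL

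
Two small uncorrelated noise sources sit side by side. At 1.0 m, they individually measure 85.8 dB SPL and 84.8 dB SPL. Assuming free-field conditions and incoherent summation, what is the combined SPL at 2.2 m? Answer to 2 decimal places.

81.49 dB SPL

Combined at 1.0 m: 10·log₁₀(10^(85.8/10)+10^(84.8/10)) = 88.339 dB SPL.
Then apply −20·log₁₀(2.2/1.0) = -6.848 dB → 81.49 dB SPL.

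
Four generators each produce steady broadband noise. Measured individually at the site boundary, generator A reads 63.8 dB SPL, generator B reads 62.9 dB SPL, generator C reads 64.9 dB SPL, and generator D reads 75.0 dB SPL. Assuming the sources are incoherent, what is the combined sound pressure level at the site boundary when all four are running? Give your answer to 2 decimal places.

Incoherent sources sum as intensities:
L_total = 10·log₁₀(10^(63.8/10) + 10^(62.9/10) + 10^(64.9/10) + 10^(75.0/10)) = 10·log₁₀(39060000) = 75.92 dB SPL.

75.92 dB SPL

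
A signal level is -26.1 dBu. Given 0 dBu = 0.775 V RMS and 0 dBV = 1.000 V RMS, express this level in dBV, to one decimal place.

-28.3 dBV

The offset between the scales is 20·log₁₀(0.775/1.000) = −2.214 dB.
So dBV = -26.1 − 2.214 = -28.3 dBV.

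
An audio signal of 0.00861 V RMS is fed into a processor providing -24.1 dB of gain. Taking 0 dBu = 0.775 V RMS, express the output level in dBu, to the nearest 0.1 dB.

-63.2 dBu

Input level: 20·log₁₀(0.00861/0.775) = -39.09 dBu.
Output: -39.09 − 24.1 = -63.2 dBu.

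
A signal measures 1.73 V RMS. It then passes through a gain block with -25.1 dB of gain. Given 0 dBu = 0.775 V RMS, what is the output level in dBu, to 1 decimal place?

Input level: 20·log₁₀(1.73/0.775) = 6.97 dBu.
Output: 6.97 − 25.1 = -18.1 dBu.

-18.1 dBu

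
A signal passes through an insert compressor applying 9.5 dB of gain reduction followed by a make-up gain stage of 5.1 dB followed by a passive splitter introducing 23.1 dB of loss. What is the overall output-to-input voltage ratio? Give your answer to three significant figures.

Net gain = (−9.5) + 5.1 + (−23.1) = -27.5 dB.
Voltage ratio = 10^(-27.5/20) = 0.0422.

0.0422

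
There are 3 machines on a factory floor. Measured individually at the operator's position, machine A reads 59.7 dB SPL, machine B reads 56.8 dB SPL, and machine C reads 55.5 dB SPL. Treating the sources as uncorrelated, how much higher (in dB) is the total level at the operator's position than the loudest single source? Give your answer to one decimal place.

Uncorrelated sources add in intensity (power), not in dB.
L_total = 10·log₁₀(10^(59.7/10) + 10^(56.8/10) + 10^(55.5/10)) = 62.47 dB SPL.
Excess over the loudest (59.7 dB): 62.47 − 59.7 = 2.8 dB.

2.8 dB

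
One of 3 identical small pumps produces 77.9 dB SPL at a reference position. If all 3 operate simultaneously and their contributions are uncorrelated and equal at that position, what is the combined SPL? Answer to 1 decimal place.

82.7 dB SPL

3 equal incoherent sources raise the level by 10·log₁₀(3) = 4.77 dB.
L_total = 77.9 + 4.77 = 82.7 dB SPL.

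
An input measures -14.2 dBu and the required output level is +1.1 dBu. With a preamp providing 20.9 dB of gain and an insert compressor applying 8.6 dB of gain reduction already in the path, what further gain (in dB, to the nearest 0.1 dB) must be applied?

The required make-up gain is the shortfall in the dB sum.
G = +1.1 − (-14.2) − 20.9 + 8.6 = 3.0 dB.

3.0 dB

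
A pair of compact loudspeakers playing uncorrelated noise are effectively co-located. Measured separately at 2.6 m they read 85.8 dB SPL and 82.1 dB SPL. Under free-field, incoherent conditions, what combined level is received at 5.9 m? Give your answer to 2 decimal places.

Combined at 2.6 m: 10·log₁₀(10^(85.8/10)+10^(82.1/10)) = 87.343 dB SPL.
Then apply −20·log₁₀(5.9/2.6) = -7.118 dB → 80.23 dB SPL.

80.23 dB SPL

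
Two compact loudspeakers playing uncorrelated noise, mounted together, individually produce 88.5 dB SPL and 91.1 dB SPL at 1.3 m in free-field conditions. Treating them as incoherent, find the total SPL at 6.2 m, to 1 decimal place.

Combined at 1.3 m: 10·log₁₀(10^(88.5/10)+10^(91.1/10)) = 93.00 dB SPL.
Then apply −20·log₁₀(6.2/1.3) = -13.57 dB → 79.4 dB SPL.

79.4 dB SPL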